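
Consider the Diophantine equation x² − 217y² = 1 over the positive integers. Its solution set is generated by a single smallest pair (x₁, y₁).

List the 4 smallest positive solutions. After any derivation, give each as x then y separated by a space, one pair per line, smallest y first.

3844063 260952
29553640695937 2006231855952
227212113429087499999 15424163293772565000
1746835356769087211376615937 118582910847096488831334048

[14; 1,2,1,2,1,…,2,1,28] for √217; ℓ=16 ⇒ convergent index 15
i=0: a=14 ⇒ p=14, q=1
i=1: a=1 ⇒ p=15, q=1
i=2: a=2 ⇒ p=44, q=3
…
i=4: a=2 ⇒ p=162, q=11
i=5: a=1 ⇒ p=221, q=15
i=6: a=1 ⇒ p=383, q=26
…
i=11: a=1 ⇒ p=293381, q=19916
…
i=14: a=2 ⇒ p=2809702, q=190735
i=15: a=1 ⇒ p=3844063, q=260952
(x₁, y₁) = (3844063, 260952);  3844063² − 217·260952² = 1 ✓
(3844063+260952√217)^2 = 29553640695937 + 2006231855952√217
(3844063+260952√217)^3 = 227212113429087499999 + 15424163293772565000√217
(3844063+260952√217)^4 = 1746835356769087211376615937 + 118582910847096488831334048√217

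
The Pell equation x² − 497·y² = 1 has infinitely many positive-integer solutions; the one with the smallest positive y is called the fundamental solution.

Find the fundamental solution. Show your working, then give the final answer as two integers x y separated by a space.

1201887 53912

[22; 3,2,2,5,6,5,2,2,3,44] for √497; ℓ=10 ⇒ convergent index 9
step 0: (22, 1)  from 22·(1,0) + (0,1)
…
step 3: (379, 17)  from 2·(156,7) + (67,3)
…
step 5: (12685, 569)  from 6·(2051,92) + (379,17)
step 6: (65476, 2937)  from 5·(12685,569) + (2051,92)
step 7: (143637, 6443)  from 2·(65476,2937) + (12685,569)
step 8: (352750, 15823)  from 2·(143637,6443) + (65476,2937)
step 9: (1201887, 53912)  from 3·(352750,15823) + (143637,6443)
→ (1201887, 53912).  Check: 1201887²=1444532360769, 497·53912²=1444532360768, difference 1.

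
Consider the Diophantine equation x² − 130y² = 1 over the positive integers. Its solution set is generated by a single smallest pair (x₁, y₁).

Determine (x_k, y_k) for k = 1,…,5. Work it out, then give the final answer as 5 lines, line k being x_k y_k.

6499 570
84474001 7408860
1097993058499 96300361710
14271713689896001 1251712094097720
185503733443275162499 16269753702781802850

√130 = [11; 2,2,22, …], period ℓ=3 (odd) → k=5
a_0=11:  p_0=11·1+0=11,  q_0=11·0+1=1
a_1=2:  p_1=2·11+1=23,  q_1=2·1+0=2
a_2=2:  p_2=2·23+11=57,  q_2=2·2+1=5
a_3=22:  p_3=22·57+23=1277,  q_3=22·5+2=112
a_4=2:  p_4=2·1277+57=2611,  q_4=2·112+5=229
a_5=2:  p_5=2·2611+1277=6499,  q_5=2·229+112=570
→ (6499, 570).  Check: 6499²=42237001, 130·570²=42237000, difference 1.
k=2:  x_2 = 6499·6499+130·570·570 = 84474001,  y_2 = 6499·570+570·6499 = 7408860
k=3:  x_3 = 6499·84474001+130·570·7408860 = 1097993058499,  y_3 = 6499·7408860+570·84474001 = 96300361710
k=4:  x_4 = 6499·1097993058499+130·570·96300361710 = 14271713689896001,  y_4 = 6499·96300361710+570·1097993058499 = 1251712094097720
k=5:  x_5 = 6499·14271713689896001+130·570·1251712094097720 = 185503733443275162499,  y_5 = 6499·1251712094097720+570·14271713689896001 = 16269753702781802850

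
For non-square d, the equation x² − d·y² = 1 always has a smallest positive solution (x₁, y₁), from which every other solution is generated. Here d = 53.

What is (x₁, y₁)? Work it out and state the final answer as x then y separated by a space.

√53 → a₀=7, period (3,1,1,3,14); ℓ=5 odd so k=9
k=0  a_k=7  p_k/q_k = 7/1
…
k=2  a_k=1  p_k/q_k = 29/4
k=3  a_k=1  p_k/q_k = 51/7
k=4  a_k=3  p_k/q_k = 182/25
k=5  a_k=14  p_k/q_k = 2599/357
k=6  a_k=3  p_k/q_k = 7979/1096
…
k=8  a_k=1  p_k/q_k = 18557/2549
k=9  a_k=3  p_k/q_k = 66249/9100
→ (66249, 9100).  Check: 66249²=4388930001, 53·9100²=4388930000, difference 1.

66249 9100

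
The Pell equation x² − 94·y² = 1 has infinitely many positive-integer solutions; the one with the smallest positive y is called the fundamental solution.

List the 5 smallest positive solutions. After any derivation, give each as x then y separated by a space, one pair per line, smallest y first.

2143295 221064
9187426914049 947610731760
39382732335491159615 4062018686654877336
168817626601983862467148801 17412208682026983028992480
723651950015758622280719887718975 74638999614285983163562219965864

[9; 1,2,3,1,1,…,2,1,18] for √94; ℓ=16 ⇒ convergent index 15
k=0  a_k=9  p_k/q_k = 9/1
k=1  a_k=1  p_k/q_k = 10/1
k=2  a_k=2  p_k/q_k = 29/3
k=3  a_k=3  p_k/q_k = 97/10
k=4  a_k=1  p_k/q_k = 126/13
k=5  a_k=1  p_k/q_k = 223/23
…
k=7  a_k=1  p_k/q_k = 1464/151
k=8  a_k=8  p_k/q_k = 12953/1336
k=9  a_k=1  p_k/q_k = 14417/1487
k=10  a_k=5  p_k/q_k = 85038/8771
…
k=12  a_k=1  p_k/q_k = 184493/19029
k=13  a_k=3  p_k/q_k = 652934/67345
k=14  a_k=2  p_k/q_k = 1490361/153719
k=15  a_k=1  p_k/q_k = 2143295/221064
fundamental: x₁=2143295, y₁=221064  (since 4593713457025 − 94·48869292096 = 1)
k=2:  x_2 = 2143295·2143295+94·221064·221064 = 9187426914049,  y_2 = 2143295·221064+221064·2143295 = 947610731760
k=3:  x_3 = 2143295·9187426914049+94·221064·947610731760 = 39382732335491159615,  y_3 = 2143295·947610731760+221064·9187426914049 = 4062018686654877336
k=4:  x_4 = 2143295·39382732335491159615+94·221064·4062018686654877336 = 168817626601983862467148801,  y_4 = 2143295·4062018686654877336+221064·39382732335491159615 = 17412208682026983028992480
k=5:  x_5 = 2143295·168817626601983862467148801+94·221064·17412208682026983028992480 = 723651950015758622280719887718975,  y_5 = 2143295·17412208682026983028992480+221064·168817626601983862467148801 = 74638999614285983163562219965864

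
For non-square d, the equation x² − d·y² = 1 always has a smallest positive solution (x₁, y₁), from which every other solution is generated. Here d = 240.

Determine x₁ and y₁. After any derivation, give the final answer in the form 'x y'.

31 2

√240 → a₀=15, period (2,30); ℓ=2 even so k=1
k=0  a_k=15  p_k/q_k = 15/1
k=1  a_k=2  p_k/q_k = 31/2
fundamental: x₁=31, y₁=2  (since 961 − 240·4 = 1)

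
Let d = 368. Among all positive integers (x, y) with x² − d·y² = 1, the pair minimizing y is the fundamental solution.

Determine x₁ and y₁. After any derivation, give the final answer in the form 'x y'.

1151 60

[19; 5,2,5,38] for √368; ℓ=4 ⇒ convergent index 3
step 0: (19, 1)  from 19·(1,0) + (0,1)
step 1: (96, 5)  from 5·(19,1) + (1,0)
step 2: (211, 11)  from 2·(96,5) + (19,1)
step 3: (1151, 60)  from 5·(211,11) + (96,5)
→ (1151, 60).  Check: 1151²=1324801, 368·60²=1324800, difference 1.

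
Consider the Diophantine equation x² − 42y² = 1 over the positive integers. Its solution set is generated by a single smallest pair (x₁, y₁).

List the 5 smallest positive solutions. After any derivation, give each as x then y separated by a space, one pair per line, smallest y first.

d=42: √d = [6; 2,12] (ℓ=2, even), read p_1/q_1
k=0  a_k=6  p_k/q_k = 6/1
k=1  a_k=2  p_k/q_k = 13/2
→ (13, 2).  Check: 13²=169, 42·2²=168, difference 1.
(x_2, y_2) = (13·13 + 42·2·2, 13·2 + 2·13) = (337, 52)
(x_3, y_3) = (13·337 + 42·2·52, 13·52 + 2·337) = (8749, 1350)
(x_4, y_4) = (13·8749 + 42·2·1350, 13·1350 + 2·8749) = (227137, 35048)
(x_5, y_5) = (13·227137 + 42·2·35048, 13·35048 + 2·227137) = (5896813, 909898)

13 2
337 52
8749 1350
227137 35048
5896813 909898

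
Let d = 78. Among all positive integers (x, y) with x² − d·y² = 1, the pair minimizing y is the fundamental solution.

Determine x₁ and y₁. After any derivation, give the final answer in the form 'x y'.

53 6

√78 = [8; 1,4,1,16, …], period ℓ=4 (even) → k=3
step 0: (8, 1)  from 8·(1,0) + (0,1)
step 1: (9, 1)  from 1·(8,1) + (1,0)
step 2: (44, 5)  from 4·(9,1) + (8,1)
step 3: (53, 6)  from 1·(44,5) + (9,1)
fundamental: x₁=53, y₁=6  (since 2809 − 78·36 = 1)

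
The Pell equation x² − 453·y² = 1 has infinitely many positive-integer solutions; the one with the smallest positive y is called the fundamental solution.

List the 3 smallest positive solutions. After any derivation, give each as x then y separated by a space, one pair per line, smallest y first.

[21; 3,1,1,10,14,10,1,1,3,42] for √453; ℓ=10 ⇒ convergent index 9
k=0  a_k=21  p_k/q_k = 21/1
…
k=6  a_k=10  p_k/q_k = 223565/10504
…
k=8  a_k=1  p_k/q_k = 469329/22051
k=9  a_k=3  p_k/q_k = 1653751/77700
→ (1653751, 77700).  Check: 1653751²=2734892370001, 453·77700²=2734892370000, difference 1.
(x_2, y_2) = (1653751·1653751 + 453·77700·77700, 1653751·77700 + 77700·1653751) = (5469784740001, 256992905400)
(x_3, y_3) = (1653751·5469784740001 + 453·77700·256992905400, 1653751·256992905400 + 77700·5469784740001) = (18091323967121133751, 850004548596233100)

1653751 77700
5469784740001 256992905400
18091323967121133751 850004548596233100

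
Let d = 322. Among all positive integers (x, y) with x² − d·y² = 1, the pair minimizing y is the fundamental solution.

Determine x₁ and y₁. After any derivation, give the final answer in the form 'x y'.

d=322: √d = [17; 1,16,1,34] (ℓ=4, even), read p_3/q_3
step 0: (17, 1)  from 17·(1,0) + (0,1)
step 1: (18, 1)  from 1·(17,1) + (1,0)
step 2: (305, 17)  from 16·(18,1) + (17,1)
step 3: (323, 18)  from 1·(305,17) + (18,1)
→ (323, 18).  Check: 323²=104329, 322·18²=104328, difference 1.

323 18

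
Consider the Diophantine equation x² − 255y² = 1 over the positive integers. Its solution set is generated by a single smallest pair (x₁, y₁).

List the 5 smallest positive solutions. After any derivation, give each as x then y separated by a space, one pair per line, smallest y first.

√255 → a₀=15, period (1,30); ℓ=2 even so k=1
a_0=15:  p_0=15·1+0=15,  q_0=15·0+1=1
a_1=1:  p_1=1·15+1=16,  q_1=1·1+0=1
(x₁, y₁) = (16, 1);  16² − 255·1² = 1 ✓
(x_2, y_2) = (16·16 + 255·1·1, 16·1 + 1·16) = (511, 32)
(x_3, y_3) = (16·511 + 255·1·32, 16·32 + 1·511) = (16336, 1023)
(x_4, y_4) = (16·16336 + 255·1·1023, 16·1023 + 1·16336) = (522241, 32704)
(x_5, y_5) = (16·522241 + 255·1·32704, 16·32704 + 1·522241) = (16695376, 1045505)

16 1
511 32
16336 1023
522241 32704
16695376 1045505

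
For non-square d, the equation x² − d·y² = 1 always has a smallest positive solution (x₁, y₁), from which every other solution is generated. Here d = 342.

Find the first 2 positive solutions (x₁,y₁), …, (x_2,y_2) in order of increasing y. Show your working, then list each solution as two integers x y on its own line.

d=342: √d = [18; 2,36] (ℓ=2, even), read p_1/q_1
a_0=18:  p_0=18·1+0=18,  q_0=18·0+1=1
a_1=2:  p_1=2·18+1=37,  q_1=2·1+0=2
(x₁, y₁) = (37, 2);  37² − 342·2² = 1 ✓
(37+2√342)^2 = 2737 + 148√342

37 2
2737 148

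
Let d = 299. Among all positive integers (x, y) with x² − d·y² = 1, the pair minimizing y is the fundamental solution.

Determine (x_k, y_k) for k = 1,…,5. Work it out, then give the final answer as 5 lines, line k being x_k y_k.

415 24
344449 19920
285892255 16533576
237290227201 13722848160
196950602684575 11389947439224

√299 → a₀=17, period (3,2,3,34); ℓ=4 even so k=3
i=0: a=17 ⇒ p=17, q=1
i=1: a=3 ⇒ p=52, q=3
i=2: a=2 ⇒ p=121, q=7
i=3: a=3 ⇒ p=415, q=24
(x₁, y₁) = (415, 24);  415² − 299·24² = 1 ✓
k=2:  x_2 = 415·415+299·24·24 = 344449,  y_2 = 415·24+24·415 = 19920
k=3:  x_3 = 415·344449+299·24·19920 = 285892255,  y_3 = 415·19920+24·344449 = 16533576
k=4:  x_4 = 415·285892255+299·24·16533576 = 237290227201,  y_4 = 415·16533576+24·285892255 = 13722848160
k=5:  x_5 = 415·237290227201+299·24·13722848160 = 196950602684575,  y_5 = 415·13722848160+24·237290227201 = 11389947439224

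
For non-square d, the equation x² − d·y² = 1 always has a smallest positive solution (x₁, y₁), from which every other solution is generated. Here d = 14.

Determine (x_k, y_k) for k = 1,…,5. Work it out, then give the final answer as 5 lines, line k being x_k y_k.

[3; 1,2,1,6] for √14; ℓ=4 ⇒ convergent index 3
a_0=3:  p_0=3·1+0=3,  q_0=3·0+1=1
a_1=1:  p_1=1·3+1=4,  q_1=1·1+0=1
a_2=2:  p_2=2·4+3=11,  q_2=2·1+1=3
a_3=1:  p_3=1·11+4=15,  q_3=1·3+1=4
→ (15, 4).  Check: 15²=225, 14·4²=224, difference 1.
k=2:  x_2 = 15·15+14·4·4 = 449,  y_2 = 15·4+4·15 = 120
k=3:  x_3 = 15·449+14·4·120 = 13455,  y_3 = 15·120+4·449 = 3596
k=4:  x_4 = 15·13455+14·4·3596 = 403201,  y_4 = 15·3596+4·13455 = 107760
k=5:  x_5 = 15·403201+14·4·107760 = 12082575,  y_5 = 15·107760+4·403201 = 3229204

15 4
449 120
13455 3596
403201 107760
12082575 3229204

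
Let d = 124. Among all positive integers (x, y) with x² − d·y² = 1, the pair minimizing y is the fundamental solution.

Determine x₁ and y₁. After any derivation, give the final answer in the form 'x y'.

d=124: √d = [11; 7,2,1,1,1,…,2,7,22] (ℓ=16, even), read p_15/q_15
i=0: a=11 ⇒ p=11, q=1
…
i=2: a=2 ⇒ p=167, q=15
i=3: a=1 ⇒ p=245, q=22
…
i=6: a=3 ⇒ p=2383, q=214
i=7: a=1 ⇒ p=3040, q=273
i=8: a=4 ⇒ p=14543, q=1306
i=9: a=1 ⇒ p=17583, q=1579
i=10: a=3 ⇒ p=67292, q=6043
i=11: a=1 ⇒ p=84875, q=7622
…
i=14: a=2 ⇒ p=626251, q=56239
i=15: a=7 ⇒ p=4620799, q=414960
(x₁, y₁) = (4620799, 414960);  4620799² − 124·414960² = 1 ✓

4620799 414960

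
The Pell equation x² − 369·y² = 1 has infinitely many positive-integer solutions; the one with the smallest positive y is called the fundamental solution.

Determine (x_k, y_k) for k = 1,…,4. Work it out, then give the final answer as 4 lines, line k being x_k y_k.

d=369: √d = [19; 4,1,3,2,7,4,7,2,3,1,4,38] (ℓ=12, even), read p_11/q_11
i=0: a=19 ⇒ p=19, q=1
…
i=2: a=1 ⇒ p=96, q=5
i=3: a=3 ⇒ p=365, q=19
i=4: a=2 ⇒ p=826, q=43
i=5: a=7 ⇒ p=6147, q=320
…
i=7: a=7 ⇒ p=184045, q=9581
i=8: a=2 ⇒ p=393504, q=20485
i=9: a=3 ⇒ p=1364557, q=71036
i=10: a=1 ⇒ p=1758061, q=91521
i=11: a=4 ⇒ p=8396801, q=437120
fundamental: x₁=8396801, y₁=437120  (since 70506267033601 − 369·191073894400 = 1)
(x_2, y_2) = (8396801·8396801 + 369·437120·437120, 8396801·437120 + 437120·8396801) = (141012534067201, 7340819306240)
(x_3, y_3) = (8396801·141012534067201 + 369·437120·7340819306240, 8396801·7340819306240 + 437120·141012534067201) = (2368108374136006451201, 123278797782910239360)
(x_4, y_4) = (8396801·2368108374136006451201 + 369·437120·123278797782910239360, 8396801·123278797782910239360 + 437120·2368108374136006451201) = (39769069528107045198367948801, 2070295065004669620717268480)

8396801 437120
141012534067201 7340819306240
2368108374136006451201 123278797782910239360
39769069528107045198367948801 2070295065004669620717268480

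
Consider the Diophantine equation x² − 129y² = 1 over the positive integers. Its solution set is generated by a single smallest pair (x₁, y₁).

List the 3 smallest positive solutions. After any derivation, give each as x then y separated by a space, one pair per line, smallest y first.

16855 1484
568182049 50025640
19153416854935 1686364322916

[11; 2,1,3,1,6,1,3,1,2,22] for √129; ℓ=10 ⇒ convergent index 9
k=0  a_k=11  p_k/q_k = 11/1
k=1  a_k=2  p_k/q_k = 23/2
k=2  a_k=1  p_k/q_k = 34/3
k=3  a_k=3  p_k/q_k = 125/11
k=4  a_k=1  p_k/q_k = 159/14
k=5  a_k=6  p_k/q_k = 1079/95
k=6  a_k=1  p_k/q_k = 1238/109
k=7  a_k=3  p_k/q_k = 4793/422
k=8  a_k=1  p_k/q_k = 6031/531
k=9  a_k=2  p_k/q_k = 16855/1484
(x₁, y₁) = (16855, 1484);  16855² − 129·1484² = 1 ✓
k=2:  x_2 = 16855·16855+129·1484·1484 = 568182049,  y_2 = 16855·1484+1484·16855 = 50025640
k=3:  x_3 = 16855·568182049+129·1484·50025640 = 19153416854935,  y_3 = 16855·50025640+1484·568182049 = 1686364322916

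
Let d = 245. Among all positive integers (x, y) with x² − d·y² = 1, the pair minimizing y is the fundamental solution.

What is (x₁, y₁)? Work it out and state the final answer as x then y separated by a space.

51841 3312

d=245: √d = [15; 1,1,1,7,6,7,1,1,1,30] (ℓ=10, even), read p_9/q_9
step 0: (15, 1)  from 15·(1,0) + (0,1)
step 1: (16, 1)  from 1·(15,1) + (1,0)
step 2: (31, 2)  from 1·(16,1) + (15,1)
step 3: (47, 3)  from 1·(31,2) + (16,1)
step 4: (360, 23)  from 7·(47,3) + (31,2)
step 5: (2207, 141)  from 6·(360,23) + (47,3)
step 6: (15809, 1010)  from 7·(2207,141) + (360,23)
step 7: (18016, 1151)  from 1·(15809,1010) + (2207,141)
step 8: (33825, 2161)  from 1·(18016,1151) + (15809,1010)
step 9: (51841, 3312)  from 1·(33825,2161) + (18016,1151)
fundamental: x₁=51841, y₁=3312  (since 2687489281 − 245·10969344 = 1)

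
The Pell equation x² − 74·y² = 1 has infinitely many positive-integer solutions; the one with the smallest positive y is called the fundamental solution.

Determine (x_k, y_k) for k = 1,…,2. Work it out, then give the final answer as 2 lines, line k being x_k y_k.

d=74: √d = [8; 1,1,1,1,16] (ℓ=5, odd), read p_9/q_9
i=0: a=8 ⇒ p=8, q=1
…
i=4: a=1 ⇒ p=43, q=5
…
i=6: a=1 ⇒ p=757, q=88
i=7: a=1 ⇒ p=1471, q=171
i=8: a=1 ⇒ p=2228, q=259
i=9: a=1 ⇒ p=3699, q=430
(x₁, y₁) = (3699, 430);  3699² − 74·430² = 1 ✓
k=2:  x_2 = 3699·3699+74·430·430 = 27365201,  y_2 = 3699·430+430·3699 = 3181140

3699 430
27365201 3181140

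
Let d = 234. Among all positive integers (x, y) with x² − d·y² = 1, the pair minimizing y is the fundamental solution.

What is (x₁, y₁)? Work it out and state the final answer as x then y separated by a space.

√234 → a₀=15, period (3,2,1,2,1,2,3,30); ℓ=8 even so k=7
a_0=15:  p_0=15·1+0=15,  q_0=15·0+1=1
a_1=3:  p_1=3·15+1=46,  q_1=3·1+0=3
…
a_3=1:  p_3=1·107+46=153,  q_3=1·7+3=10
…
a_6=2:  p_6=2·566+413=1545,  q_6=2·37+27=101
a_7=3:  p_7=3·1545+566=5201,  q_7=3·101+37=340
→ (5201, 340).  Check: 5201²=27050401, 234·340²=27050400, difference 1.

5201 340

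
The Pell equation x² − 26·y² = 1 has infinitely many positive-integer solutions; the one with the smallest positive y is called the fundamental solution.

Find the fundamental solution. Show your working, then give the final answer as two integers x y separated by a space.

d=26: √d = [5; 10] (ℓ=1, odd), read p_1/q_1
i=0: a=5 ⇒ p=5, q=1
i=1: a=10 ⇒ p=51, q=10
→ (51, 10).  Check: 51²=2601, 26·10²=2600, difference 1.

51 10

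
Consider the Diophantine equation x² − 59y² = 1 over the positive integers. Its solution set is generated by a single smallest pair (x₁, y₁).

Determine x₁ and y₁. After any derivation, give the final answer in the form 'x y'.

530 69

[7; 1,2,7,2,1,14] for √59; ℓ=6 ⇒ convergent index 5
k=0  a_k=7  p_k/q_k = 7/1
k=1  a_k=1  p_k/q_k = 8/1
k=2  a_k=2  p_k/q_k = 23/3
…
k=4  a_k=2  p_k/q_k = 361/47
k=5  a_k=1  p_k/q_k = 530/69
fundamental: x₁=530, y₁=69  (since 280900 − 59·4761 = 1)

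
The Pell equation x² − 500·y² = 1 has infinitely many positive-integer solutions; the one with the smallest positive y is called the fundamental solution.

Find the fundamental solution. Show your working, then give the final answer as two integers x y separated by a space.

930249 41602

d=500: √d = [22; 2,1,3,2,1,…,1,2,44] (ℓ=14, even), read p_13/q_13
k=0  a_k=22  p_k/q_k = 22/1
k=1  a_k=2  p_k/q_k = 45/2
k=2  a_k=1  p_k/q_k = 67/3
…
k=6  a_k=1  p_k/q_k = 1364/61
k=7  a_k=10  p_k/q_k = 14445/646
…
k=10  a_k=2  p_k/q_k = 76317/3413
k=11  a_k=3  p_k/q_k = 259205/11592
k=12  a_k=1  p_k/q_k = 335522/15005
k=13  a_k=2  p_k/q_k = 930249/41602
(x₁, y₁) = (930249, 41602);  930249² − 500·41602² = 1 ✓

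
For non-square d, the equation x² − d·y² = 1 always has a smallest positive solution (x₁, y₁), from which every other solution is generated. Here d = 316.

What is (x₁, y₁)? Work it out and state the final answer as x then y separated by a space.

√316 → a₀=17, period (1,3,2,8,2,3,1,34); ℓ=8 even so k=7
a_0=17:  p_0=17·1+0=17,  q_0=17·0+1=1
a_1=1:  p_1=1·17+1=18,  q_1=1·1+0=1
a_2=3:  p_2=3·18+17=71,  q_2=3·1+1=4
a_3=2:  p_3=2·71+18=160,  q_3=2·4+1=9
a_4=8:  p_4=8·160+71=1351,  q_4=8·9+4=76
a_5=2:  p_5=2·1351+160=2862,  q_5=2·76+9=161
a_6=3:  p_6=3·2862+1351=9937,  q_6=3·161+76=559
a_7=1:  p_7=1·9937+2862=12799,  q_7=1·559+161=720
(x₁, y₁) = (12799, 720);  12799² − 316·720² = 1 ✓

12799 720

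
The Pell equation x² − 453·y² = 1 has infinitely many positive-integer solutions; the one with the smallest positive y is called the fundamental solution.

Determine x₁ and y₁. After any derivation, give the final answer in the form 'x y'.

[21; 3,1,1,10,14,10,1,1,3,42] for √453; ℓ=10 ⇒ convergent index 9
step 0: (21, 1)  from 21·(1,0) + (0,1)
…
step 2: (85, 4)  from 1·(64,3) + (21,1)
step 3: (149, 7)  from 1·(85,4) + (64,3)
…
step 6: (223565, 10504)  from 10·(22199,1043) + (1575,74)
…
step 8: (469329, 22051)  from 1·(245764,11547) + (223565,10504)
step 9: (1653751, 77700)  from 3·(469329,22051) + (245764,11547)
→ (1653751, 77700).  Check: 1653751²=2734892370001, 453·77700²=2734892370000, difference 1.

1653751 77700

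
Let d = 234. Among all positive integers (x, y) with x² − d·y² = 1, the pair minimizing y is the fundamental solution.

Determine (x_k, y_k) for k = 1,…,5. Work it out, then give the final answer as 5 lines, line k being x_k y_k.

√234 = [15; 3,2,1,2,1,2,3,30, …], period ℓ=8 (even) → k=7
i=0: a=15 ⇒ p=15, q=1
…
i=4: a=2 ⇒ p=413, q=27
i=5: a=1 ⇒ p=566, q=37
i=6: a=2 ⇒ p=1545, q=101
i=7: a=3 ⇒ p=5201, q=340
(x₁, y₁) = (5201, 340);  5201² − 234·340² = 1 ✓
(5201+340√234)^2 = 54100801 + 3536680√234
(5201+340√234)^3 = 562756526801 + 36788545020√234
(5201+340√234)^4 = 5853793337683201 + 382674441761360√234
(5201+340√234)^5 = 60891157735824130001 + 3980579506413121700√234

5201 340
54100801 3536680
562756526801 36788545020
5853793337683201 382674441761360
60891157735824130001 3980579506413121700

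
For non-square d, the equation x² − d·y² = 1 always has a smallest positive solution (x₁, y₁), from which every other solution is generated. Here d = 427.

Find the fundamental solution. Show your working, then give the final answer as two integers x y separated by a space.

√427 → a₀=20, period (1,1,1,40); ℓ=4 even so k=3
step 0: (20, 1)  from 20·(1,0) + (0,1)
…
step 2: (41, 2)  from 1·(21,1) + (20,1)
step 3: (62, 3)  from 1·(41,2) + (21,1)
(x₁, y₁) = (62, 3);  62² − 427·3² = 1 ✓

62 3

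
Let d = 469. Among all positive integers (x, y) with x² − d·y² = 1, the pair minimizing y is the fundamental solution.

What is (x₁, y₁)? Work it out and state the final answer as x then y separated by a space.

137215 6336

√469 = [21; 1,1,1,10,6,10,1,1,1,42, …], period ℓ=10 (even) → k=9
k=0  a_k=21  p_k/q_k = 21/1
k=1  a_k=1  p_k/q_k = 22/1
…
k=4  a_k=10  p_k/q_k = 693/32
k=5  a_k=6  p_k/q_k = 4223/195
k=6  a_k=10  p_k/q_k = 42923/1982
…
k=8  a_k=1  p_k/q_k = 90069/4159
k=9  a_k=1  p_k/q_k = 137215/6336
(x₁, y₁) = (137215, 6336);  137215² − 469·6336² = 1 ✓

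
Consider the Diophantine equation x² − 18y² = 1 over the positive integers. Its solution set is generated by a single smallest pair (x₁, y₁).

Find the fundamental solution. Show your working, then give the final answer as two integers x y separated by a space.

17 4

√18 = [4; 4,8, …], period ℓ=2 (even) → k=1
i=0: a=4 ⇒ p=4, q=1
i=1: a=4 ⇒ p=17, q=4
→ (17, 4).  Check: 17²=289, 18·4²=288, difference 1.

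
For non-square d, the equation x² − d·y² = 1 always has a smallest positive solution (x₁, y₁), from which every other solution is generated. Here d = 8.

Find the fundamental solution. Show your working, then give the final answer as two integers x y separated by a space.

[2; 1,4] for √8; ℓ=2 ⇒ convergent index 1
i=0: a=2 ⇒ p=2, q=1
i=1: a=1 ⇒ p=3, q=1
fundamental: x₁=3, y₁=1  (since 9 − 8·1 = 1)

3 1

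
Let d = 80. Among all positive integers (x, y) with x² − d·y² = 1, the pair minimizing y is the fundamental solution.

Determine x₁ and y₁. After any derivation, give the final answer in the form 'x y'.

9 1

d=80: √d = [8; 1,16] (ℓ=2, even), read p_1/q_1
i=0: a=8 ⇒ p=8, q=1
i=1: a=1 ⇒ p=9, q=1
→ (9, 1).  Check: 9²=81, 80·1²=80, difference 1.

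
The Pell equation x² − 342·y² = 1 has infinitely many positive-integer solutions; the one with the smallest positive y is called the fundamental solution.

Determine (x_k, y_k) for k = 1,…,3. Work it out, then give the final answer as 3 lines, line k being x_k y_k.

d=342: √d = [18; 2,36] (ℓ=2, even), read p_1/q_1
a_0=18:  p_0=18·1+0=18,  q_0=18·0+1=1
a_1=2:  p_1=2·18+1=37,  q_1=2·1+0=2
→ (37, 2).  Check: 37²=1369, 342·2²=1368, difference 1.
(x_2, y_2) = (37·37 + 342·2·2, 37·2 + 2·37) = (2737, 148)
(x_3, y_3) = (37·2737 + 342·2·148, 37·148 + 2·2737) = (202501, 10950)

37 2
2737 148
202501 10950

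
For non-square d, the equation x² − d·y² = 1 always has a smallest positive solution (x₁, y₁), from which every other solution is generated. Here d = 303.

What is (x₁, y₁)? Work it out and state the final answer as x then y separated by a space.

2524 145

d=303: √d = [17; 2,2,5,2,2,34] (ℓ=6, even), read p_5/q_5
k=0  a_k=17  p_k/q_k = 17/1
k=1  a_k=2  p_k/q_k = 35/2
k=2  a_k=2  p_k/q_k = 87/5
k=3  a_k=5  p_k/q_k = 470/27
k=4  a_k=2  p_k/q_k = 1027/59
k=5  a_k=2  p_k/q_k = 2524/145
(x₁, y₁) = (2524, 145);  2524² − 303·145² = 1 ✓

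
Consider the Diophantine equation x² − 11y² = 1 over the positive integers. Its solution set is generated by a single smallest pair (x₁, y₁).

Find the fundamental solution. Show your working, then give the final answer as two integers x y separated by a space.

10 3

√11 = [3; 3,6, …], period ℓ=2 (even) → k=1
i=0: a=3 ⇒ p=3, q=1
i=1: a=3 ⇒ p=10, q=3
(x₁, y₁) = (10, 3);  10² − 11·3² = 1 ✓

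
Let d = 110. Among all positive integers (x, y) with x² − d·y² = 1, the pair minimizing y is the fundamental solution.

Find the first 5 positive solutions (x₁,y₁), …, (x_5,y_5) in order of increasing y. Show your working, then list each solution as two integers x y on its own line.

21 2
881 84
36981 3526
1552321 148008
65160501 6212810

d=110: √d = [10; 2,20] (ℓ=2, even), read p_1/q_1
i=0: a=10 ⇒ p=10, q=1
i=1: a=2 ⇒ p=21, q=2
(x₁, y₁) = (21, 2);  21² − 110·2² = 1 ✓
k=2:  x_2 = 21·21+110·2·2 = 881,  y_2 = 21·2+2·21 = 84
k=3:  x_3 = 21·881+110·2·84 = 36981,  y_3 = 21·84+2·881 = 3526
k=4:  x_4 = 21·36981+110·2·3526 = 1552321,  y_4 = 21·3526+2·36981 = 148008
k=5:  x_5 = 21·1552321+110·2·148008 = 65160501,  y_5 = 21·148008+2·1552321 = 6212810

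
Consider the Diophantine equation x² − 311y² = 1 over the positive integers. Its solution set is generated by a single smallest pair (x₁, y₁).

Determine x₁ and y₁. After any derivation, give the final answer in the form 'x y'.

√311 → a₀=17, period (1,1,1,2,1,…,1,1,34); ℓ=16 even so k=15
step 0: (17, 1)  from 17·(1,0) + (0,1)
step 1: (18, 1)  from 1·(17,1) + (1,0)
step 2: (35, 2)  from 1·(18,1) + (17,1)
…
step 4: (141, 8)  from 2·(53,3) + (35,2)
step 5: (194, 11)  from 1·(141,8) + (53,3)
…
step 7: (4109, 233)  from 3·(1305,74) + (194,11)
…
step 9: (217583, 12338)  from 3·(71158,4035) + (4109,233)
…
step 12: (4565134, 258865)  from 2·(1594239,90401) + (1376656,78063)
step 13: (6159373, 349266)  from 1·(4565134,258865) + (1594239,90401)
step 14: (10724507, 608131)  from 1·(6159373,349266) + (4565134,258865)
step 15: (16883880, 957397)  from 1·(10724507,608131) + (6159373,349266)
→ (16883880, 957397).  Check: 16883880²=285065403854400, 311·957397²=285065403854399, difference 1.

16883880 957397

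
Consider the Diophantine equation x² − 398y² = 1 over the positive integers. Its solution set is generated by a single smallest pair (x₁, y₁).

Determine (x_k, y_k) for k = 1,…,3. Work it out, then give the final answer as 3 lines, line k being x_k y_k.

d=398: √d = [19; 1,18,1,38] (ℓ=4, even), read p_3/q_3
k=0  a_k=19  p_k/q_k = 19/1
…
k=2  a_k=18  p_k/q_k = 379/19
k=3  a_k=1  p_k/q_k = 399/20
(x₁, y₁) = (399, 20);  399² − 398·20² = 1 ✓
k=2:  x_2 = 399·399+398·20·20 = 318401,  y_2 = 399·20+20·399 = 15960
k=3:  x_3 = 399·318401+398·20·15960 = 254083599,  y_3 = 399·15960+20·318401 = 12736060

399 20
318401 15960
254083599 12736060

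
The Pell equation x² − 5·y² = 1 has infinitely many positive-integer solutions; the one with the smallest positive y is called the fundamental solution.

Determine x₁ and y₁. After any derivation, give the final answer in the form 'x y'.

√5 = [2; 4, …], period ℓ=1 (odd) → k=1
a_0=2:  p_0=2·1+0=2,  q_0=2·0+1=1
a_1=4:  p_1=4·2+1=9,  q_1=4·1+0=4
(x₁, y₁) = (9, 4);  9² − 5·4² = 1 ✓

9 4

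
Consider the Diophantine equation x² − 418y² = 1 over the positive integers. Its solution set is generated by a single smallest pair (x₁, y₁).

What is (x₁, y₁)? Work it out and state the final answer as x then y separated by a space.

33857 1656

√418 = [20; 2,4,20,4,2,40, …], period ℓ=6 (even) → k=5
a_0=20:  p_0=20·1+0=20,  q_0=20·0+1=1
a_1=2:  p_1=2·20+1=41,  q_1=2·1+0=2
a_2=4:  p_2=4·41+20=184,  q_2=4·2+1=9
a_3=20:  p_3=20·184+41=3721,  q_3=20·9+2=182
a_4=4:  p_4=4·3721+184=15068,  q_4=4·182+9=737
a_5=2:  p_5=2·15068+3721=33857,  q_5=2·737+182=1656
→ (33857, 1656).  Check: 33857²=1146296449, 418·1656²=1146296448, difference 1.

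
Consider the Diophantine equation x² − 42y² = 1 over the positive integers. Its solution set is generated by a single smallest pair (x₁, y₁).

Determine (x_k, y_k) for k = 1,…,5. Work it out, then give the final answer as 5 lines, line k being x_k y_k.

√42 = [6; 2,12, …], period ℓ=2 (even) → k=1
k=0  a_k=6  p_k/q_k = 6/1
k=1  a_k=2  p_k/q_k = 13/2
(x₁, y₁) = (13, 2);  13² − 42·2² = 1 ✓
n=2: (13,2)∘(13,2) = (13·13+42·2·2, 13·2+2·13) = (337,52)
n=3: (337,52)∘(13,2) = (13·337+42·2·52, 13·52+2·337) = (8749,1350)
n=4: (8749,1350)∘(13,2) = (13·8749+42·2·1350, 13·1350+2·8749) = (227137,35048)
n=5: (227137,35048)∘(13,2) = (13·227137+42·2·35048, 13·35048+2·227137) = (5896813,909898)

13 2
337 52
8749 1350
227137 35048
5896813 909898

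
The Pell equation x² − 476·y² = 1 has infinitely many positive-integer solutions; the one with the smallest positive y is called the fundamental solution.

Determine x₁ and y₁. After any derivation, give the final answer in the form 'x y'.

d=476: √d = [21; 1,4,2,10,2,4,1,42] (ℓ=8, even), read p_7/q_7
a_0=21:  p_0=21·1+0=21,  q_0=21·0+1=1
a_1=1:  p_1=1·21+1=22,  q_1=1·1+0=1
a_2=4:  p_2=4·22+21=109,  q_2=4·1+1=5
…
a_6=4:  p_6=4·5258+2509=23541,  q_6=4·241+115=1079
a_7=1:  p_7=1·23541+5258=28799,  q_7=1·1079+241=1320
(x₁, y₁) = (28799, 1320);  28799² − 476·1320² = 1 ✓

28799 1320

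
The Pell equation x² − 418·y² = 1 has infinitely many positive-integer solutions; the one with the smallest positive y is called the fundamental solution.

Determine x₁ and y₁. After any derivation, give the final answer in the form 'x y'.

d=418: √d = [20; 2,4,20,4,2,40] (ℓ=6, even), read p_5/q_5
a_0=20:  p_0=20·1+0=20,  q_0=20·0+1=1
a_1=2:  p_1=2·20+1=41,  q_1=2·1+0=2
a_2=4:  p_2=4·41+20=184,  q_2=4·2+1=9
…
a_4=4:  p_4=4·3721+184=15068,  q_4=4·182+9=737
a_5=2:  p_5=2·15068+3721=33857,  q_5=2·737+182=1656
→ (33857, 1656).  Check: 33857²=1146296449, 418·1656²=1146296448, difference 1.

33857 1656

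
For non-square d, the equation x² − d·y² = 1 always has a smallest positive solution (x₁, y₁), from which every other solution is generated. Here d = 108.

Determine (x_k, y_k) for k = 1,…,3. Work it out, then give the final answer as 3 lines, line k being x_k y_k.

√108 → a₀=10, period (2,1,1,4,1,1,2,20); ℓ=8 even so k=7
i=0: a=10 ⇒ p=10, q=1
i=1: a=2 ⇒ p=21, q=2
i=2: a=1 ⇒ p=31, q=3
…
i=4: a=4 ⇒ p=239, q=23
…
i=6: a=1 ⇒ p=530, q=51
i=7: a=2 ⇒ p=1351, q=130
fundamental: x₁=1351, y₁=130  (since 1825201 − 108·16900 = 1)
n=2: (1351,130)∘(1351,130) = (1351·1351+108·130·130, 1351·130+130·1351) = (3650401,351260)
n=3: (3650401,351260)∘(1351,130) = (1351·3650401+108·130·351260, 1351·351260+130·3650401) = (9863382151,949104390)

1351 130
3650401 351260
9863382151 949104390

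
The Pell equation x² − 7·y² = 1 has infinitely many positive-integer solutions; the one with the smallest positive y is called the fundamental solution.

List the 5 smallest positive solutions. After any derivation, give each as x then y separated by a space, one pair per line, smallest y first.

8 3
127 48
2024 765
32257 12192
514088 194307

√7 → a₀=2, period (1,1,1,4); ℓ=4 even so k=3
step 0: (2, 1)  from 2·(1,0) + (0,1)
…
step 2: (5, 2)  from 1·(3,1) + (2,1)
step 3: (8, 3)  from 1·(5,2) + (3,1)
→ (8, 3).  Check: 8²=64, 7·3²=63, difference 1.
k=2:  x_2 = 8·8+7·3·3 = 127,  y_2 = 8·3+3·8 = 48
k=3:  x_3 = 8·127+7·3·48 = 2024,  y_3 = 8·48+3·127 = 765
k=4:  x_4 = 8·2024+7·3·765 = 32257,  y_4 = 8·765+3·2024 = 12192
k=5:  x_5 = 8·32257+7·3·12192 = 514088,  y_5 = 8·12192+3·32257 = 194307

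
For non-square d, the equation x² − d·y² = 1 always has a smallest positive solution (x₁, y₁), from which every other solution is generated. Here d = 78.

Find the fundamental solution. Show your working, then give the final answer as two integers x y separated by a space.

[8; 1,4,1,16] for √78; ℓ=4 ⇒ convergent index 3
k=0  a_k=8  p_k/q_k = 8/1
…
k=2  a_k=4  p_k/q_k = 44/5
k=3  a_k=1  p_k/q_k = 53/6
fundamental: x₁=53, y₁=6  (since 2809 − 78·36 = 1)

53 6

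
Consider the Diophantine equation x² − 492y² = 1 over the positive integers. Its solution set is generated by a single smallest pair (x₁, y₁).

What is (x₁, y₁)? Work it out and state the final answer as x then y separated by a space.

√492 = [22; 5,1,1,10,1,1,5,44, …], period ℓ=8 (even) → k=7
step 0: (22, 1)  from 22·(1,0) + (0,1)
…
step 2: (133, 6)  from 1·(111,5) + (22,1)
…
step 6: (5390, 243)  from 1·(2817,127) + (2573,116)
step 7: (29767, 1342)  from 5·(5390,243) + (2817,127)
→ (29767, 1342).  Check: 29767²=886074289, 492·1342²=886074288, difference 1.

29767 1342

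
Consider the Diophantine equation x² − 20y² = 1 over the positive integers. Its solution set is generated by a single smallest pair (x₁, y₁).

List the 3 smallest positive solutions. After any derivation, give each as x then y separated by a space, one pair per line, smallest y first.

d=20: √d = [4; 2,8] (ℓ=2, even), read p_1/q_1
i=0: a=4 ⇒ p=4, q=1
i=1: a=2 ⇒ p=9, q=2
(x₁, y₁) = (9, 2);  9² − 20·2² = 1 ✓
(x_2, y_2) = (9·9 + 20·2·2, 9·2 + 2·9) = (161, 36)
(x_3, y_3) = (9·161 + 20·2·36, 9·36 + 2·161) = (2889, 646)

9 2
161 36
2889 646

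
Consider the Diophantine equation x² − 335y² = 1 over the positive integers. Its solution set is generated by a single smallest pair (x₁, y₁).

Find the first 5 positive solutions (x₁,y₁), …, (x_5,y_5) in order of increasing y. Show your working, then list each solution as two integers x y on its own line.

√335 → a₀=18, period (3,3,3,36); ℓ=4 even so k=3
k=0  a_k=18  p_k/q_k = 18/1
k=1  a_k=3  p_k/q_k = 55/3
k=2  a_k=3  p_k/q_k = 183/10
k=3  a_k=3  p_k/q_k = 604/33
→ (604, 33).  Check: 604²=364816, 335·33²=364815, difference 1.
n=2: (604,33)∘(604,33) = (604·604+335·33·33, 604·33+33·604) = (729631,39864)
n=3: (729631,39864)∘(604,33) = (604·729631+335·33·39864, 604·39864+33·729631) = (881393644,48155679)
n=4: (881393644,48155679)∘(604,33) = (604·881393644+335·33·48155679, 604·48155679+33·881393644) = (1064722792321,58172020368)
n=5: (1064722792321,58172020368)∘(604,33) = (604·1064722792321+335·33·58172020368, 604·58172020368+33·1064722792321) = (1286184251730124,70271752448865)

604 33
729631 39864
881393644 48155679
1064722792321 58172020368
1286184251730124 70271752448865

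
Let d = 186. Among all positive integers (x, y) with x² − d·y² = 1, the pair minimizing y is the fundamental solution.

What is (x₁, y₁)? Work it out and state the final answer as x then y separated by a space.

7501 550

d=186: √d = [13; 1,1,1,3,4,3,1,1,1,26] (ℓ=10, even), read p_9/q_9
k=0  a_k=13  p_k/q_k = 13/1
k=1  a_k=1  p_k/q_k = 14/1
…
k=7  a_k=1  p_k/q_k = 2714/199
k=8  a_k=1  p_k/q_k = 4787/351
k=9  a_k=1  p_k/q_k = 7501/550
fundamental: x₁=7501, y₁=550  (since 56265001 − 186·302500 = 1)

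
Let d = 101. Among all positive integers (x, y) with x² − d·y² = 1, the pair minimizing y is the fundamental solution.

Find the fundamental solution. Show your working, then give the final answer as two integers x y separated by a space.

201 20

[10; 20] for √101; ℓ=1 ⇒ convergent index 1
step 0: (10, 1)  from 10·(1,0) + (0,1)
step 1: (201, 20)  from 20·(10,1) + (1,0)
(x₁, y₁) = (201, 20);  201² − 101·20² = 1 ✓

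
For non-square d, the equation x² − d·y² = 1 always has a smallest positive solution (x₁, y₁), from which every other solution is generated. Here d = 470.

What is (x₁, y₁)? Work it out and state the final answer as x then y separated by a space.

√470 → a₀=21, period (1,2,8,2,1,42); ℓ=6 even so k=5
step 0: (21, 1)  from 21·(1,0) + (0,1)
step 1: (22, 1)  from 1·(21,1) + (1,0)
step 2: (65, 3)  from 2·(22,1) + (21,1)
step 3: (542, 25)  from 8·(65,3) + (22,1)
step 4: (1149, 53)  from 2·(542,25) + (65,3)
step 5: (1691, 78)  from 1·(1149,53) + (542,25)
→ (1691, 78).  Check: 1691²=2859481, 470·78²=2859480, difference 1.

1691 78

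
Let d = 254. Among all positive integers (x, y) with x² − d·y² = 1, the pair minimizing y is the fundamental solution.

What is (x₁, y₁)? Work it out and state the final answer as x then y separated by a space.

√254 → a₀=15, period (1,14,1,30); ℓ=4 even so k=3
step 0: (15, 1)  from 15·(1,0) + (0,1)
step 1: (16, 1)  from 1·(15,1) + (1,0)
step 2: (239, 15)  from 14·(16,1) + (15,1)
step 3: (255, 16)  from 1·(239,15) + (16,1)
→ (255, 16).  Check: 255²=65025, 254·16²=65024, difference 1.

255 16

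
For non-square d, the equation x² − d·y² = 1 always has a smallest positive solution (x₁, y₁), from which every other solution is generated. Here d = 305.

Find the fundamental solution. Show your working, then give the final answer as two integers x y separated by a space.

489 28

[17; 2,6,2,34] for √305; ℓ=4 ⇒ convergent index 3
k=0  a_k=17  p_k/q_k = 17/1
k=1  a_k=2  p_k/q_k = 35/2
k=2  a_k=6  p_k/q_k = 227/13
k=3  a_k=2  p_k/q_k = 489/28
→ (489, 28).  Check: 489²=239121, 305·28²=239120, difference 1.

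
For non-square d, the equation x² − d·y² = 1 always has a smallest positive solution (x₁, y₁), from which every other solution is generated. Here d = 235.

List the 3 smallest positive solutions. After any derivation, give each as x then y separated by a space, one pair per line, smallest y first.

√235 = [15; 3,30, …], period ℓ=2 (even) → k=1
step 0: (15, 1)  from 15·(1,0) + (0,1)
step 1: (46, 3)  from 3·(15,1) + (1,0)
(x₁, y₁) = (46, 3);  46² − 235·3² = 1 ✓
k=2:  x_2 = 46·46+235·3·3 = 4231,  y_2 = 46·3+3·46 = 276
k=3:  x_3 = 46·4231+235·3·276 = 389206,  y_3 = 46·276+3·4231 = 25389

46 3
4231 276
389206 25389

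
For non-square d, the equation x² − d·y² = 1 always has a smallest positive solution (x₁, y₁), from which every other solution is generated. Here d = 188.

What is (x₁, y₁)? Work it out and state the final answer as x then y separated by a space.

4607 336

√188 → a₀=13, period (1,2,2,6,2,2,1,26); ℓ=8 even so k=7
i=0: a=13 ⇒ p=13, q=1
i=1: a=1 ⇒ p=14, q=1
…
i=3: a=2 ⇒ p=96, q=7
…
i=5: a=2 ⇒ p=1330, q=97
i=6: a=2 ⇒ p=3277, q=239
i=7: a=1 ⇒ p=4607, q=336
→ (4607, 336).  Check: 4607²=21224449, 188·336²=21224448, difference 1.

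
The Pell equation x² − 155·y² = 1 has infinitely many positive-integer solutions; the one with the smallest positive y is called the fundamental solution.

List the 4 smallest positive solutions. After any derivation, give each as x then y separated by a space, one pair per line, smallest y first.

√155 = [12; 2,4,2,24, …], period ℓ=4 (even) → k=3
i=0: a=12 ⇒ p=12, q=1
…
i=2: a=4 ⇒ p=112, q=9
i=3: a=2 ⇒ p=249, q=20
(x₁, y₁) = (249, 20);  249² − 155·20² = 1 ✓
n=2: (249,20)∘(249,20) = (249·249+155·20·20, 249·20+20·249) = (124001,9960)
n=3: (124001,9960)∘(249,20) = (249·124001+155·20·9960, 249·9960+20·124001) = (61752249,4960060)
n=4: (61752249,4960060)∘(249,20) = (249·61752249+155·20·4960060, 249·4960060+20·61752249) = (30752496001,2470099920)

249 20
124001 9960
61752249 4960060
30752496001 2470099920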